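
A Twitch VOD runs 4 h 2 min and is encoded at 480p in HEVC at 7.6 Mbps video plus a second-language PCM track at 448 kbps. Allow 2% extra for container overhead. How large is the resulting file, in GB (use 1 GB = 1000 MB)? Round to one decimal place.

14.9 GB

4 h 2 min = 242 min = 14520 s
Audio: 448 kbps = 0.448 Mbps.
Total bitrate: 7.6 + 0.448 = 8.048 Mbps.
Stream data: 8.048 Mbps × 14520 s = 116857.0 Mb.
With 2% container overhead: ×1.02.
119,194 Mb ÷ 8 = 14,899 MB → 14.90 GB.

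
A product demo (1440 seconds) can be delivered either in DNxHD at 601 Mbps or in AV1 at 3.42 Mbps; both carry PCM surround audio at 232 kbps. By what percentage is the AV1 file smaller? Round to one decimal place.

Audio: 232 kbps = 0.232 Mbps.
DNxHD: 601.232 Mbps × 1440 s = 865774.1 Mb = 108.222 GB.
AV1: 3.652 Mbps × 1440 s = 5258.9 Mb = 0.657 GB.
Reduction: (1 − 0.657/108.222) × 100 = 99.39%.

99.4%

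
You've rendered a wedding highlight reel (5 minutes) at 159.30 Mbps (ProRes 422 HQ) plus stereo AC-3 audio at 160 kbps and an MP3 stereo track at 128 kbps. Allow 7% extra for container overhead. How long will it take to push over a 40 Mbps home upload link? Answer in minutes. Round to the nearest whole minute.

5 min = 300 s
Audio total: 160 + 128 = 288 kbps = 0.288 Mbps.
Total bitrate: 159.588 Mbps.
File: 159.588 Mbps × 300 s = 47876.4 Mb.
With 7% container overhead: ×1.07. → 51227.7 Mb.
At 40 Mbps: 51227.7 / 40 = 1280.7 s ≈ 21.3 minutes.

21 minutes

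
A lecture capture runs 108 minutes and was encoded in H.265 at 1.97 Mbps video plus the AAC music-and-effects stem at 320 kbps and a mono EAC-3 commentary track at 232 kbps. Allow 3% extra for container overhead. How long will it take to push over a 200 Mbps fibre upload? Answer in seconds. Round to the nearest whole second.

84 seconds

108 min = 6480 s
Audio total: 320 + 232 = 552 kbps = 0.552 Mbps.
Total bitrate: 2.522 Mbps.
File: 2.522 Mbps × 6480 s = 16342.6 Mb.
With 3% container overhead: ×1.03. → 16832.8 Mb.
At 200 Mbps: 16832.8 / 200 = 84.2 s ≈ 84.2 seconds.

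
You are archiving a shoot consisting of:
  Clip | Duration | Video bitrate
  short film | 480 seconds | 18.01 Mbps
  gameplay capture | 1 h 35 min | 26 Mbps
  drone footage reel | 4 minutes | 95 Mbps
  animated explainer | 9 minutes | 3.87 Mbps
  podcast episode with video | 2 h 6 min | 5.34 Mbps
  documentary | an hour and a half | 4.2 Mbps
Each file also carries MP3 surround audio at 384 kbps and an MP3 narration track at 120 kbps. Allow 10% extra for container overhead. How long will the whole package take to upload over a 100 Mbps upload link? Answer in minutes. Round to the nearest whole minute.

Audio total: 384 + 120 = 504 kbps = 0.504 Mbps.
short film: 18.514 Mbps × 480 s × 1.10 = 9775.4 Mb
gameplay capture: 26.504 Mbps × 5700 s × 1.10 = 166180.1 Mb
drone footage reel: 95.504 Mbps × 240 s × 1.10 = 25213.1 Mb
animated explainer: 4.374 Mbps × 540 s × 1.10 = 2598.2 Mb
podcast episode with video: 5.844 Mbps × 7560 s × 1.10 = 48598.7 Mb
documentary: 4.704 Mbps × 5400 s × 1.10 = 27941.8 Mb
Total: 280307.1 Mb = 35038.4 MB.
At 100 Mbps: 280307.1 / 100 = 2803 s ≈ 46.7 minutes.

47 minutes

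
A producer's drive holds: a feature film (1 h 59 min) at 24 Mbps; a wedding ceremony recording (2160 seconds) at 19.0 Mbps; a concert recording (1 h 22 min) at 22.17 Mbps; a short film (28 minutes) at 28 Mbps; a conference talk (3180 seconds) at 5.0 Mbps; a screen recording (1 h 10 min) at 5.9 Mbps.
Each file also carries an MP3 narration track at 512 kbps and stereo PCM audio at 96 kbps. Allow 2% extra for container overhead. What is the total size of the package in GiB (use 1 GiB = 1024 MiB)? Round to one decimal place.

Audio total: 512 + 96 = 608 kbps = 0.608 Mbps.
feature film: 24.608 Mbps × 7140 s × 1.02 = 179215.1 Mb
wedding ceremony recording: 19.608 Mbps × 2160 s × 1.02 = 43200.3 Mb
concert recording: 22.778 Mbps × 4920 s × 1.02 = 114309.1 Mb
short film: 28.608 Mbps × 1680 s × 1.02 = 49022.7 Mb
conference talk: 5.608 Mbps × 3180 s × 1.02 = 18190.1 Mb
screen recording: 6.508 Mbps × 4200 s × 1.02 = 27880.3 Mb
Total: 431817.7 Mb = 53977.2 MB.
= 50.27 GiB.

50.3 GiB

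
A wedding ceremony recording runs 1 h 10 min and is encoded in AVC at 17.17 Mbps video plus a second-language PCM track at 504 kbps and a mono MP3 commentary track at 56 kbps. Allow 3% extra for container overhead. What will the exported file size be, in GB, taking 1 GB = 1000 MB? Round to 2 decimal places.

1 h 10 min = 70 min = 4200 s
Audio total: 504 + 56 = 560 kbps = 0.560 Mbps.
Total bitrate: 17.17 + 0.560 = 17.730 Mbps.
Stream data: 17.730 Mbps × 4200 s = 74466.0 Mb.
With 3% container overhead: ×1.03.
76,700 Mb ÷ 8 = 9,587 MB → 9.587 GB.

9.59 GB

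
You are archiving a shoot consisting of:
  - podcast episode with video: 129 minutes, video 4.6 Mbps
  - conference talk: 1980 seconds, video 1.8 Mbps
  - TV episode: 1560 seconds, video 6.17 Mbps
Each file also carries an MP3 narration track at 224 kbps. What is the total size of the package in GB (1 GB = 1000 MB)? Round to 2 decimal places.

6.41 GB

Audio: 224 kbps = 0.224 Mbps.
podcast episode with video: 4.824 Mbps × 7740 s = 37337.8 Mb
conference talk: 2.024 Mbps × 1980 s = 4007.5 Mb
TV episode: 6.394 Mbps × 1560 s = 9974.6 Mb
Total: 51319.9 Mb = 6415.0 MB.
= 6.415 GB.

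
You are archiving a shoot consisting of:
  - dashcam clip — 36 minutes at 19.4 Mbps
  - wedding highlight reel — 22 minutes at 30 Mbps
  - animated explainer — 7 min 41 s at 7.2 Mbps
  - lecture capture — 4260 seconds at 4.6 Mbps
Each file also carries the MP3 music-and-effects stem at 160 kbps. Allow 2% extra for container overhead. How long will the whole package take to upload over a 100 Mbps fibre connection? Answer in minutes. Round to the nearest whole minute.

Audio: 160 kbps = 0.160 Mbps.
dashcam clip: 19.560 Mbps × 2160 s × 1.02 = 43094.6 Mb
wedding highlight reel: 30.160 Mbps × 1320 s × 1.02 = 40607.4 Mb
animated explainer: 7.360 Mbps × 461 s × 1.02 = 3460.8 Mb
lecture capture: 4.760 Mbps × 4260 s × 1.02 = 20683.2 Mb
Total: 107846.0 Mb = 13480.7 MB.
At 100 Mbps: 107846.0 / 100 = 1078 s ≈ 18 minutes.

18 minutes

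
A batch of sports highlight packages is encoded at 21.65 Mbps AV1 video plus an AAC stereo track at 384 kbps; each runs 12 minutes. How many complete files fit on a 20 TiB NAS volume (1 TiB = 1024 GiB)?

11089

12 min = 720 s
Audio: 384 kbps = 0.384 Mbps.
Total bitrate: 22.034 Mbps.
Per item: 22.034 Mbps × 720 s = 15,864 Mb = 1,983 MB.
Capacity: 20 TiB = 175,921,860 Mb; 11089.04 items → 11089 complete.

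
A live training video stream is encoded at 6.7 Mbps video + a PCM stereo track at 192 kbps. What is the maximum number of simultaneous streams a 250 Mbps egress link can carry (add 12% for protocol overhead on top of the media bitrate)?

32

Audio: 192 kbps = 0.192 Mbps.
Per-viewer media rate: 6.892 Mbps.
On the wire with 12% overhead: 7.719 Mbps.
250 Mbps = 250.0 Mbps; 250.0 / 7.719 = 32.39 → 32 viewers.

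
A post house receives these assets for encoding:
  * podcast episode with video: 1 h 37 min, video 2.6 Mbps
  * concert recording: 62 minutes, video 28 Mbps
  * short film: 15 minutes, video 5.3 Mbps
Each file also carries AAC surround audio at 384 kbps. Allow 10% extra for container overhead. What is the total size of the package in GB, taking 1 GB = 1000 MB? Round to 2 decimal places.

17.61 GB

Audio: 384 kbps = 0.384 Mbps.
podcast episode with video: 2.984 Mbps × 5820 s × 1.10 = 19103.6 Mb
concert recording: 28.384 Mbps × 3720 s × 1.10 = 116147.3 Mb
short film: 5.684 Mbps × 900 s × 1.10 = 5627.2 Mb
Total: 140878.1 Mb = 17609.8 MB.
= 17.61 GB.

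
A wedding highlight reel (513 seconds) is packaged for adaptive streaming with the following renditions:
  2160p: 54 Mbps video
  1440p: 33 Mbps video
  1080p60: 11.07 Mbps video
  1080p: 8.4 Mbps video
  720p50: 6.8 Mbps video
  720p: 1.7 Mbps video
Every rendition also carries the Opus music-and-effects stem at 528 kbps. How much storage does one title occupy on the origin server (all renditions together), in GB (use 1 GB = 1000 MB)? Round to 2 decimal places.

Audio: 528 kbps = 0.528 Mbps.
Sum of rendition bitrates: (54+0.528) + (33+0.528) + (11.07+0.528) + (8.4+0.528) + (6.8+0.528) + (1.7+0.528) = 118.138 Mbps.
× 513 s = 60,605 Mb = 7,576 MB = 7.576 GB.

7.58 GB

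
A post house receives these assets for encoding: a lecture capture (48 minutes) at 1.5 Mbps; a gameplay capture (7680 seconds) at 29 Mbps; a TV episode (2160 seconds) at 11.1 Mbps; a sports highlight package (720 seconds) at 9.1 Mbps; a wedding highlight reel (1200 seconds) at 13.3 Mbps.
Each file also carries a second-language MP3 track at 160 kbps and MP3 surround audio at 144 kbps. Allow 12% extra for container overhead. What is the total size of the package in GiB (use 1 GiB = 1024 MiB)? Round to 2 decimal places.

36.24 GiB

Audio total: 160 + 144 = 304 kbps = 0.304 Mbps.
lecture capture: 1.804 Mbps × 2880 s × 1.12 = 5819.0 Mb
gameplay capture: 29.304 Mbps × 7680 s × 1.12 = 252061.3 Mb
TV episode: 11.404 Mbps × 2160 s × 1.12 = 27588.6 Mb
sports highlight package: 9.404 Mbps × 720 s × 1.12 = 7583.4 Mb
wedding highlight reel: 13.604 Mbps × 1200 s × 1.12 = 18283.8 Mb
Total: 311336.0 Mb = 38917.0 MB.
= 36.24 GiB.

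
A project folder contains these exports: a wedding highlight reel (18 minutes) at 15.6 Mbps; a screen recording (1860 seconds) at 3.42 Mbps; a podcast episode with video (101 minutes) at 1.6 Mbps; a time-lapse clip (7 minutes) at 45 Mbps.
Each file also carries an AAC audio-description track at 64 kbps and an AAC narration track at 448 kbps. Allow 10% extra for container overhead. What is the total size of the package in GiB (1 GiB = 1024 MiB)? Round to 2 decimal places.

Audio total: 64 + 448 = 512 kbps = 0.512 Mbps.
wedding highlight reel: 16.112 Mbps × 1080 s × 1.10 = 19141.1 Mb
screen recording: 3.932 Mbps × 1860 s × 1.10 = 8044.9 Mb
podcast episode with video: 2.112 Mbps × 6060 s × 1.10 = 14078.6 Mb
time-lapse clip: 45.512 Mbps × 420 s × 1.10 = 21026.5 Mb
Total: 62291.1 Mb = 7786.4 MB.
= 7.252 GiB.

7.25 GiB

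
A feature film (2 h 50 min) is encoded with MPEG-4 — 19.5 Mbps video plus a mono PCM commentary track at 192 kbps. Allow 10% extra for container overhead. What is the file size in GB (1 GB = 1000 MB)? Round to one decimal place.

27.6 GB

2 h 50 min = 170 min = 10200 s
Audio: 192 kbps = 0.192 Mbps.
Total bitrate: 19.5 + 0.192 = 19.692 Mbps.
Stream data: 19.692 Mbps × 10200 s = 200858.4 Mb.
With 10% container overhead: ×1.10.
220,944 Mb ÷ 8 = 27,618 MB → 27.62 GB.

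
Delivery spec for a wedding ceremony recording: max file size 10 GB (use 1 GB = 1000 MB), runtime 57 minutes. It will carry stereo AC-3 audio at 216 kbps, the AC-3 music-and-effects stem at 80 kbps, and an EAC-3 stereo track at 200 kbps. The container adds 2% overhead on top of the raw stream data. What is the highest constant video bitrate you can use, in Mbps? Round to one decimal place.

22.4 Mbps

Budget: 10 GB = 80000.0 Mb.
Stream payload after overhead: 80000.0 / 1.02 = 78431.4 Mb.
57 min = 3420 s
Total bitrate budget: 78431.4 Mb / 3420 s = 22.933 Mbps.
Audio total: 216 + 80 + 200 = 496 kbps = 0.496 Mbps.
Video: 22.933 − 0.496 = 22.437 Mbps.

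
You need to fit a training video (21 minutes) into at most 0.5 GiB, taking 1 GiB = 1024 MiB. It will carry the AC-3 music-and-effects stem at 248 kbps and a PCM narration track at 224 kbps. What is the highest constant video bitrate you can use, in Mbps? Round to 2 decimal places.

Budget: 0.5 GiB = 4295.0 Mb.
21 min = 1260 s
Total bitrate budget: 4295.0 Mb / 1260 s = 3.409 Mbps.
Audio total: 248 + 224 = 472 kbps = 0.472 Mbps.
Video: 3.409 − 0.472 = 2.937 Mbps.

2.94 Mbps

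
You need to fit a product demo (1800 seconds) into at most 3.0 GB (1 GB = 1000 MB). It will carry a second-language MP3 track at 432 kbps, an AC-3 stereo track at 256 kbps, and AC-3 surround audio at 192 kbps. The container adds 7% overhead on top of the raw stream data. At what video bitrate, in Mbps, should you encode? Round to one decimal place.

11.6 Mbps

Budget: 3.0 GB = 24000.0 Mb.
Stream payload after overhead: 24000.0 / 1.07 = 22429.9 Mb.
Total bitrate budget: 22429.9 Mb / 1800 s = 12.461 Mbps.
Audio total: 432 + 256 + 192 = 880 kbps = 0.880 Mbps.
Video: 12.461 − 0.880 = 11.581 Mbps.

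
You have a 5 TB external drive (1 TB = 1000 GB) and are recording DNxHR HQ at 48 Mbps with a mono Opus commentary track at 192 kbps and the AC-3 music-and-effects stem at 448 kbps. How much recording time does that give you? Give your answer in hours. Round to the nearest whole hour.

Audio total: 192 + 448 = 640 kbps = 0.640 Mbps.
Total bitrate: 48 + 0.640 = 48.640 Mbps.
Capacity: 5 TB = 40,000,000 Mb.
Recording time: 40,000,000 / 48.640 = 822,368 s ≈ 228 hours.

228 hours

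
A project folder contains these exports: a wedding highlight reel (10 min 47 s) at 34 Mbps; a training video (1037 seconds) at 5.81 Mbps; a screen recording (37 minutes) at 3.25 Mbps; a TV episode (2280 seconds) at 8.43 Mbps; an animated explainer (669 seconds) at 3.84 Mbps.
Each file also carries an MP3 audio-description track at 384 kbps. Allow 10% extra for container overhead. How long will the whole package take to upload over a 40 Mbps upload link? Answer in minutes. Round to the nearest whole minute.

Audio: 384 kbps = 0.384 Mbps.
wedding highlight reel: 34.384 Mbps × 647 s × 1.10 = 24471.1 Mb
training video: 6.194 Mbps × 1037 s × 1.10 = 7065.5 Mb
screen recording: 3.634 Mbps × 2220 s × 1.10 = 8874.2 Mb
TV episode: 8.814 Mbps × 2280 s × 1.10 = 22105.5 Mb
animated explainer: 4.224 Mbps × 669 s × 1.10 = 3108.4 Mb
Total: 65624.8 Mb = 8203.1 MB.
At 40 Mbps: 65624.8 / 40 = 1641 s ≈ 27.3 minutes.

27 minutes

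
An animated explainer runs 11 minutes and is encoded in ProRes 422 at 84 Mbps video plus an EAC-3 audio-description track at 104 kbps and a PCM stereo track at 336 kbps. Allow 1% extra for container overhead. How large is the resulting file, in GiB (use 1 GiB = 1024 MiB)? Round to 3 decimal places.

6.553 GiB

11 min = 660 s
Audio total: 104 + 336 = 440 kbps = 0.440 Mbps.
Total bitrate: 84 + 0.440 = 84.440 Mbps.
Stream data: 84.440 Mbps × 660 s = 55730.4 Mb.
With 1% container overhead: ×1.01.
56,288 Mb = 7,035,963,000 bytes ÷ 1,073,741,824 = 6.553 GiB.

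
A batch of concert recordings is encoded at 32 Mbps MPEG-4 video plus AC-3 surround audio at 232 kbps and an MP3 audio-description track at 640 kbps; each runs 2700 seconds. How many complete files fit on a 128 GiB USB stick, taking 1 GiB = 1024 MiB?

12

Audio total: 232 + 640 = 872 kbps = 0.872 Mbps.
Total bitrate: 32.872 Mbps.
Per item: 32.872 Mbps × 2700 s = 88,754 Mb = 11,094 MB.
Capacity: 128 GiB = 1,099,512 Mb; 12.39 items → 12 complete.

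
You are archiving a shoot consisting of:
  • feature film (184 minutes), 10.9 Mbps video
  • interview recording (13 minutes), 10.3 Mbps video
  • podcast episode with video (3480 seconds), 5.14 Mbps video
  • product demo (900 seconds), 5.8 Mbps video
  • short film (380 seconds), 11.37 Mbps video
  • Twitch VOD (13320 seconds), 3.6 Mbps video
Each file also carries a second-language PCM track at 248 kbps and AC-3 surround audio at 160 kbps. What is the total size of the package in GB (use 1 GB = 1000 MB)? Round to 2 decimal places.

26.99 GB

Audio total: 248 + 160 = 408 kbps = 0.408 Mbps.
feature film: 11.308 Mbps × 11040 s = 124840.3 Mb
interview recording: 10.708 Mbps × 780 s = 8352.2 Mb
podcast episode with video: 5.548 Mbps × 3480 s = 19307.0 Mb
product demo: 6.208 Mbps × 900 s = 5587.2 Mb
short film: 11.778 Mbps × 380 s = 4475.6 Mb
Twitch VOD: 4.008 Mbps × 13320 s = 53386.6 Mb
Total: 215949.0 Mb = 26993.6 MB.
= 26.99 GB.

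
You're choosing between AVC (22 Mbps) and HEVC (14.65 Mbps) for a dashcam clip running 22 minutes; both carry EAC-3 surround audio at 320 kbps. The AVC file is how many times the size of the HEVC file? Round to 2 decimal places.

1.49

22 min = 1320 s
Audio: 320 kbps = 0.320 Mbps.
AVC: 22.320 Mbps × 1320 s = 29462.4 Mb = 3.683 GB.
HEVC: 14.970 Mbps × 1320 s = 19760.4 Mb = 2.470 GB.
Ratio: 3.683 / 2.470 = 1.491.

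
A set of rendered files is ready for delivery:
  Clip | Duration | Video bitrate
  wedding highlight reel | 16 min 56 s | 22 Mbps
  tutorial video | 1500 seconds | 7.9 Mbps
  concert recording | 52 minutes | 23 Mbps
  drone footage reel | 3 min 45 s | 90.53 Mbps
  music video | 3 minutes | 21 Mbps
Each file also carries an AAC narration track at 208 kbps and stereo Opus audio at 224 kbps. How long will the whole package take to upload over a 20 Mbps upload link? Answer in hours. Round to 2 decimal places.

Audio total: 208 + 224 = 432 kbps = 0.432 Mbps.
wedding highlight reel: 22.432 Mbps × 1016 s = 22790.9 Mb
tutorial video: 8.332 Mbps × 1500 s = 12498.0 Mb
concert recording: 23.432 Mbps × 3120 s = 73107.8 Mb
drone footage reel: 90.962 Mbps × 225 s = 20466.5 Mb
music video: 21.432 Mbps × 180 s = 3857.8 Mb
Total: 132721.0 Mb = 16590.1 MB.
At 20 Mbps: 132721.0 / 20 = 6636 s ≈ 1.84 hours.

1.84 hours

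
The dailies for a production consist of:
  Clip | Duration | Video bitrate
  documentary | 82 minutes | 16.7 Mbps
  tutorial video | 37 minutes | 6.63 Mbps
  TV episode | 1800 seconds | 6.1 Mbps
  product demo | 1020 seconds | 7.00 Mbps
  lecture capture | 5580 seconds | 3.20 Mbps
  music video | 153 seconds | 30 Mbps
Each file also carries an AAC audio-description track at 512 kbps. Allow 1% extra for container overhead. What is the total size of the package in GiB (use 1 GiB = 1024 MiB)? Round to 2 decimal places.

Audio: 512 kbps = 0.512 Mbps.
documentary: 17.212 Mbps × 4920 s × 1.01 = 85529.9 Mb
tutorial video: 7.142 Mbps × 2220 s × 1.01 = 16013.8 Mb
TV episode: 6.612 Mbps × 1800 s × 1.01 = 12020.6 Mb
product demo: 7.512 Mbps × 1020 s × 1.01 = 7738.9 Mb
lecture capture: 3.712 Mbps × 5580 s × 1.01 = 20920.1 Mb
music video: 30.512 Mbps × 153 s × 1.01 = 4715.0 Mb
Total: 146938.3 Mb = 18367.3 MB.
= 17.11 GiB.

17.11 GiB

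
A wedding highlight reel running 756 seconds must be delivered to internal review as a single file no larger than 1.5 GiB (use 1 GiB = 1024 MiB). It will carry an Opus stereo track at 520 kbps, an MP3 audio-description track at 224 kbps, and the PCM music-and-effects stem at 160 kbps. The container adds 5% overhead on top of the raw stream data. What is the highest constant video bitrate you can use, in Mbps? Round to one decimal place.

15.3 Mbps

Budget: 1.5 GiB = 12884.9 Mb.
Stream payload after overhead: 12884.9 / 1.05 = 12271.3 Mb.
Total bitrate budget: 12271.3 Mb / 756 s = 16.232 Mbps.
Audio total: 520 + 224 + 160 = 904 kbps = 0.904 Mbps.
Video: 16.232 − 0.904 = 15.328 Mbps.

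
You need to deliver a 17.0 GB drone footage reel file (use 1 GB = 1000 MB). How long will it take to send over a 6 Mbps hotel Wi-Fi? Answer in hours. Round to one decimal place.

File: 17.0 GB = 136000.0 Mb.
At 6 Mbps: 136000.0 / 6 = 22666.7 s ≈ 6.3 hours.

6.3 hours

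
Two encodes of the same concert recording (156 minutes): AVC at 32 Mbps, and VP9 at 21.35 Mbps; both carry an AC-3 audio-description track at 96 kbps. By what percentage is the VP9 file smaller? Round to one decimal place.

33.2%

156 min = 9360 s
Audio: 96 kbps = 0.096 Mbps.
AVC: 32.096 Mbps × 9360 s = 300418.6 Mb = 37.552 GB.
VP9: 21.446 Mbps × 9360 s = 200734.6 Mb = 25.092 GB.
Reduction: (1 − 25.092/37.552) × 100 = 33.18%.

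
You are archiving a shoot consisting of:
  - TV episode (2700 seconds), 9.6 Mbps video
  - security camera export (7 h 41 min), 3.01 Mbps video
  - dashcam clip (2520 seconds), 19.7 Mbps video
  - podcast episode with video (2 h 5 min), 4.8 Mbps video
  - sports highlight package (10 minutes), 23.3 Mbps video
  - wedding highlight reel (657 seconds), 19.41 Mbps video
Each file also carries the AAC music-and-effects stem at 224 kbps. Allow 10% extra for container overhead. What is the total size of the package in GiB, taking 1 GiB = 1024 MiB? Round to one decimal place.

29.6 GiB

Audio: 224 kbps = 0.224 Mbps.
TV episode: 9.824 Mbps × 2700 s × 1.10 = 29177.3 Mb
security camera export: 3.234 Mbps × 27660 s × 1.10 = 98397.7 Mb
dashcam clip: 19.924 Mbps × 2520 s × 1.10 = 55229.3 Mb
podcast episode with video: 5.024 Mbps × 7500 s × 1.10 = 41448.0 Mb
sports highlight package: 23.524 Mbps × 600 s × 1.10 = 15525.8 Mb
wedding highlight reel: 19.634 Mbps × 657 s × 1.10 = 14189.5 Mb
Total: 253967.6 Mb = 31746.0 MB.
= 29.57 GiB.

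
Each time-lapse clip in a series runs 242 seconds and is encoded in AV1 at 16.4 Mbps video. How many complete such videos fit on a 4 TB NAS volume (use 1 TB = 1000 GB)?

8062

Per item: 16.400 Mbps × 242 s = 3,969 Mb = 496.1 MB.
Capacity: 4 TB = 32,000,000 Mb; 8062.89 items → 8062 complete.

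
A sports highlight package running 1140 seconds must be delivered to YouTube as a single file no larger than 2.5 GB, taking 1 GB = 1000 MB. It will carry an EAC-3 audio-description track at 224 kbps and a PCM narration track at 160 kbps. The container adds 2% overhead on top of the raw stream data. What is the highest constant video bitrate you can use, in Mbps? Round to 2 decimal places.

16.82 Mbps

Budget: 2.5 GB = 20000.0 Mb.
Stream payload after overhead: 20000.0 / 1.02 = 19607.8 Mb.
Total bitrate budget: 19607.8 Mb / 1140 s = 17.200 Mbps.
Audio total: 224 + 160 = 384 kbps = 0.384 Mbps.
Video: 17.200 − 0.384 = 16.816 Mbps.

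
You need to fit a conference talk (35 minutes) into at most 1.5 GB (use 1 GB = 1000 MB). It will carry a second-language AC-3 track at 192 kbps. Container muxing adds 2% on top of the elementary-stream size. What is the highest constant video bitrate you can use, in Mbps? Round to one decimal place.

5.4 Mbps

Budget: 1.5 GB = 12000.0 Mb.
Stream payload after overhead: 12000.0 / 1.02 = 11764.7 Mb.
35 min = 2100 s
Total bitrate budget: 11764.7 Mb / 2100 s = 5.602 Mbps.
Audio: 192 kbps = 0.192 Mbps.
Video: 5.602 − 0.192 = 5.410 Mbps.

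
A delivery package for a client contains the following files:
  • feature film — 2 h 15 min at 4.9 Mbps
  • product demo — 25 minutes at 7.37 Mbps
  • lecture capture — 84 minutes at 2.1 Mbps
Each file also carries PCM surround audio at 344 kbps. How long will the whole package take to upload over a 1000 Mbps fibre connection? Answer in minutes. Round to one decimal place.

1.1 minutes

Audio: 344 kbps = 0.344 Mbps.
feature film: 5.244 Mbps × 8100 s = 42476.4 Mb
product demo: 7.714 Mbps × 1500 s = 11571.0 Mb
lecture capture: 2.444 Mbps × 5040 s = 12317.8 Mb
Total: 66365.2 Mb = 8295.6 MB.
At 1000 Mbps: 66365.2 / 1000 = 66 s ≈ 1.11 minutes.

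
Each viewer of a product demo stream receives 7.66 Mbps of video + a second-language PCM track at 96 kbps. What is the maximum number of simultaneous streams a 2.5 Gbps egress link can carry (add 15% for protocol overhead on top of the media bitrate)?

280

Audio: 96 kbps = 0.096 Mbps.
Per-viewer media rate: 7.756 Mbps.
On the wire with 15% overhead: 8.919 Mbps.
2.5 Gbps = 2,500 Mbps; 2,500 / 8.919 = 280.29 → 280 viewers.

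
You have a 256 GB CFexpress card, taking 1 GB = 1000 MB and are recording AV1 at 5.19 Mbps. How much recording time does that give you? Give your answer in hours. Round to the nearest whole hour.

110 hours

Capacity: 256 GB = 2,048,000 Mb.
Recording time: 2,048,000 / 5.190 = 394,605 s ≈ 110 hours.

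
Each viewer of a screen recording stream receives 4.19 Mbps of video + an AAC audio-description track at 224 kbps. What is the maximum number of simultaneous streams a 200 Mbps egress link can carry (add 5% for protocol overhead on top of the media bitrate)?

Audio: 224 kbps = 0.224 Mbps.
Per-viewer media rate: 4.414 Mbps.
On the wire with 5% overhead: 4.635 Mbps.
200 Mbps = 200.0 Mbps; 200.0 / 4.635 = 43.15 → 43 viewers.

43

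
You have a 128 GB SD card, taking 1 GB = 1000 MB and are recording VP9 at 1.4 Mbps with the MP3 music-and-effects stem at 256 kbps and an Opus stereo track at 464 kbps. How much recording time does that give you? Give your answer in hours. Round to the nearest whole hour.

134 hours

Audio total: 256 + 464 = 720 kbps = 0.720 Mbps.
Total bitrate: 1.4 + 0.720 = 2.120 Mbps.
Capacity: 128 GB = 1,024,000 Mb.
Recording time: 1,024,000 / 2.120 = 483,019 s ≈ 134 hours.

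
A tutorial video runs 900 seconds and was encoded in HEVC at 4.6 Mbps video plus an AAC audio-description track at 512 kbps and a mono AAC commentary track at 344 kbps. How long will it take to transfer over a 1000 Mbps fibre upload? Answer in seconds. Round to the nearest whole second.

5 seconds

Audio total: 512 + 344 = 856 kbps = 0.856 Mbps.
Total bitrate: 5.456 Mbps.
File: 5.456 Mbps × 900 s = 4910.4 Mb.
At 1000 Mbps: 4910.4 / 1000 = 4.9 s ≈ 4.91 seconds.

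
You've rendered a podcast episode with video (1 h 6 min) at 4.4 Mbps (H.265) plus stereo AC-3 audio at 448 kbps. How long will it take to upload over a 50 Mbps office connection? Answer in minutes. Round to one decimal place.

6.4 minutes

1 h 6 min = 66 min = 3960 s
Audio: 448 kbps = 0.448 Mbps.
Total bitrate: 4.848 Mbps.
File: 4.848 Mbps × 3960 s = 19198.1 Mb.
At 50 Mbps: 19198.1 / 50 = 384.0 s ≈ 6.4 minutes.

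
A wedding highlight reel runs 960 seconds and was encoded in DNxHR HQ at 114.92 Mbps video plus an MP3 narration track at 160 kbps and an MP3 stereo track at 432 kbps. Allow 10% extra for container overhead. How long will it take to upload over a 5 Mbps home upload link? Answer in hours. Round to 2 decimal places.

Audio total: 160 + 432 = 592 kbps = 0.592 Mbps.
Total bitrate: 115.512 Mbps.
File: 115.512 Mbps × 960 s = 110891.5 Mb.
With 10% container overhead: ×1.10. → 121980.7 Mb.
At 5 Mbps: 121980.7 / 5 = 24396.1 s ≈ 6.78 hours.

6.78 hours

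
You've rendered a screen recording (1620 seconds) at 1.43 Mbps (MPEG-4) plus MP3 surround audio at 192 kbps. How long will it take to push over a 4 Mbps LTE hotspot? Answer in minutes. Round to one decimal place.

10.9 minutes

Audio: 192 kbps = 0.192 Mbps.
Total bitrate: 1.622 Mbps.
File: 1.622 Mbps × 1620 s = 2627.6 Mb.
At 4 Mbps: 2627.6 / 4 = 656.9 s ≈ 10.9 minutes.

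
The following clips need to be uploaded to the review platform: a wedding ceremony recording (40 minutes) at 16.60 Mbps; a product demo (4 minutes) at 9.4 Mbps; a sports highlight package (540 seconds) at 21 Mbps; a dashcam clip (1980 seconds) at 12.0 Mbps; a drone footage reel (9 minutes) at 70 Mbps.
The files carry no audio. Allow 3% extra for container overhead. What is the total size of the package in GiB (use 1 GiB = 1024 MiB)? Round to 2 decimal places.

wedding ceremony recording: 16.600 Mbps × 2400 s × 1.03 = 41035.2 Mb
product demo: 9.400 Mbps × 240 s × 1.03 = 2323.7 Mb
sports highlight package: 21.000 Mbps × 540 s × 1.03 = 11680.2 Mb
dashcam clip: 12.000 Mbps × 1980 s × 1.03 = 24472.8 Mb
drone footage reel: 70.000 Mbps × 540 s × 1.03 = 38934.0 Mb
Total: 118445.9 Mb = 14805.7 MB.
= 13.79 GiB.

13.79 GiB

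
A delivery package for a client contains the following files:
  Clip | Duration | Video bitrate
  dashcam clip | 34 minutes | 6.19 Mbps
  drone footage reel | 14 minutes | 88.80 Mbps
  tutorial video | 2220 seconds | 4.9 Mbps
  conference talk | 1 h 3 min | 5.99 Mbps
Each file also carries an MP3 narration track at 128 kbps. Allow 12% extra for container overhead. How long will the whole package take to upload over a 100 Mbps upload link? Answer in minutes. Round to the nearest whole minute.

23 minutes

Audio: 128 kbps = 0.128 Mbps.
dashcam clip: 6.318 Mbps × 2040 s × 1.12 = 14435.4 Mb
drone footage reel: 88.928 Mbps × 840 s × 1.12 = 83663.5 Mb
tutorial video: 5.028 Mbps × 2220 s × 1.12 = 12501.6 Mb
conference talk: 6.118 Mbps × 3780 s × 1.12 = 25901.2 Mb
Total: 136501.6 Mb = 17062.7 MB.
At 100 Mbps: 136501.6 / 100 = 1365 s ≈ 22.8 minutes.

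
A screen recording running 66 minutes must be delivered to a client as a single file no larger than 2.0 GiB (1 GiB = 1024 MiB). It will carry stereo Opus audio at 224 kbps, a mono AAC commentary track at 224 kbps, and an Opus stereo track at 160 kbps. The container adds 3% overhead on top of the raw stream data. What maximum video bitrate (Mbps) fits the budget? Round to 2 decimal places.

3.60 Mbps

Budget: 2.0 GiB = 17179.9 Mb.
Stream payload after overhead: 17179.9 / 1.03 = 16679.5 Mb.
66 min = 3960 s
Total bitrate budget: 16679.5 Mb / 3960 s = 4.212 Mbps.
Audio total: 224 + 224 + 160 = 608 kbps = 0.608 Mbps.
Video: 4.212 − 0.608 = 3.604 Mbps.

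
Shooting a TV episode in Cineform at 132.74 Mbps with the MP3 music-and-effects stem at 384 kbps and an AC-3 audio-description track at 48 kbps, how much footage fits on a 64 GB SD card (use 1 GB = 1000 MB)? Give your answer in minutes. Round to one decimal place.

64.1 minutes

Audio total: 384 + 48 = 432 kbps = 0.432 Mbps.
Total bitrate: 132.74 + 0.432 = 133.172 Mbps.
Capacity: 64 GB = 512,000 Mb.
Recording time: 512,000 / 133.172 = 3,845 s ≈ 64.1 minutes.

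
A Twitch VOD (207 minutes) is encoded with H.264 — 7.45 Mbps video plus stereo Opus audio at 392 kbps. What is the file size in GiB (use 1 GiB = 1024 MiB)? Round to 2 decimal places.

11.34 GiB

207 min = 12420 s
Audio: 392 kbps = 0.392 Mbps.
Total bitrate: 7.45 + 0.392 = 7.842 Mbps.
Stream data: 7.842 Mbps × 12420 s = 97397.6 Mb.
97,398 Mb = 12,174,705,000 bytes ÷ 1,073,741,824 = 11.34 GiB.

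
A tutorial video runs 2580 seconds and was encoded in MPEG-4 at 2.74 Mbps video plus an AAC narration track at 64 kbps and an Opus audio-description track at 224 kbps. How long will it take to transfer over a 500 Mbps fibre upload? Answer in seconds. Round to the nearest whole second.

Audio total: 64 + 224 = 288 kbps = 0.288 Mbps.
Total bitrate: 3.028 Mbps.
File: 3.028 Mbps × 2580 s = 7812.2 Mb.
At 500 Mbps: 7812.2 / 500 = 15.6 s ≈ 15.6 seconds.

16 seconds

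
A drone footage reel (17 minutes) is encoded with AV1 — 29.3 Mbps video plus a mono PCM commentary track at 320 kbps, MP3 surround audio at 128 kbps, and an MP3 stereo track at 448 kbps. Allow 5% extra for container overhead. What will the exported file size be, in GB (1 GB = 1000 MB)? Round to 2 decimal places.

4.04 GB

17 min = 1020 s
Audio total: 320 + 128 + 448 = 896 kbps = 0.896 Mbps.
Total bitrate: 29.3 + 0.896 = 30.196 Mbps.
Stream data: 30.196 Mbps × 1020 s = 30799.9 Mb.
With 5% container overhead: ×1.05.
32,340 Mb ÷ 8 = 4,042 MB → 4.042 GB.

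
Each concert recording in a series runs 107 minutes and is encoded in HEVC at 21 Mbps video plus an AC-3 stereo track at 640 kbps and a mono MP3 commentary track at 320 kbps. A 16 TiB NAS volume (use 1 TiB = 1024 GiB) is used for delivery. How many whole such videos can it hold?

998

107 min = 6420 s
Audio total: 640 + 320 = 960 kbps = 0.960 Mbps.
Total bitrate: 21.960 Mbps.
Per item: 21.960 Mbps × 6420 s = 140,983 Mb = 17,623 MB.
Capacity: 16 TiB = 140,737,488 Mb; 998.26 items → 998 complete.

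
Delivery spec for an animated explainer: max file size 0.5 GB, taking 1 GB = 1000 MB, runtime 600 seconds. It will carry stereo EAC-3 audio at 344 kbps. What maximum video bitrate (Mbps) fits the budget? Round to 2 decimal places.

6.32 Mbps

Budget: 0.5 GB = 4000.0 Mb.
Total bitrate budget: 4000.0 Mb / 600 s = 6.667 Mbps.
Audio: 344 kbps = 0.344 Mbps.
Video: 6.667 − 0.344 = 6.323 Mbps.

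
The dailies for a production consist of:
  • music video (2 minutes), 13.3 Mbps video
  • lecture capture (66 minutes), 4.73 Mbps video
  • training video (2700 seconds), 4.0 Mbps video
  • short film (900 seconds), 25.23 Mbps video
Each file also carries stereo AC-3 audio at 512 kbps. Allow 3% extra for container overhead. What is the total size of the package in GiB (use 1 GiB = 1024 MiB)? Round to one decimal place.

Audio: 512 kbps = 0.512 Mbps.
music video: 13.812 Mbps × 120 s × 1.03 = 1707.2 Mb
lecture capture: 5.242 Mbps × 3960 s × 1.03 = 21381.1 Mb
training video: 4.512 Mbps × 2700 s × 1.03 = 12547.9 Mb
short film: 25.742 Mbps × 900 s × 1.03 = 23862.8 Mb
Total: 59498.9 Mb = 7437.4 MB.
= 6.927 GiB.

6.9 GiB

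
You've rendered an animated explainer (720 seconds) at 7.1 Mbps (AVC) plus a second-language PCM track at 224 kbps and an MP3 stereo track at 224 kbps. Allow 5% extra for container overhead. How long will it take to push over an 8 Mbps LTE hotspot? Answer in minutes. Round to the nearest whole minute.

12 minutes

Audio total: 224 + 224 = 448 kbps = 0.448 Mbps.
Total bitrate: 7.548 Mbps.
File: 7.548 Mbps × 720 s = 5434.6 Mb.
With 5% container overhead: ×1.05. → 5706.3 Mb.
At 8 Mbps: 5706.3 / 8 = 713.3 s ≈ 11.9 minutes.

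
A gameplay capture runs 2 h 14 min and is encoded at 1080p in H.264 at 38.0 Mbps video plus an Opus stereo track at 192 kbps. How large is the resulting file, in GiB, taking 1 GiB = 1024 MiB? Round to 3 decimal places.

2 h 14 min = 134 min = 8040 s
Audio: 192 kbps = 0.192 Mbps.
Total bitrate: 38.0 + 0.192 = 38.192 Mbps.
Stream data: 38.192 Mbps × 8040 s = 307063.7 Mb.
307,064 Mb = 38,382,960,000 bytes ÷ 1,073,741,824 = 35.75 GiB.

35.747 GiB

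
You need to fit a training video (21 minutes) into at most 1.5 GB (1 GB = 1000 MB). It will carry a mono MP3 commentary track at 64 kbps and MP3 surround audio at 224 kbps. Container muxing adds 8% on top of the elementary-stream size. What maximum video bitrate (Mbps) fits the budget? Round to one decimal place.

8.5 Mbps

Budget: 1.5 GB = 12000.0 Mb.
Stream payload after overhead: 12000.0 / 1.08 = 11111.1 Mb.
21 min = 1260 s
Total bitrate budget: 11111.1 Mb / 1260 s = 8.818 Mbps.
Audio total: 64 + 224 = 288 kbps = 0.288 Mbps.
Video: 8.818 − 0.288 = 8.530 Mbps.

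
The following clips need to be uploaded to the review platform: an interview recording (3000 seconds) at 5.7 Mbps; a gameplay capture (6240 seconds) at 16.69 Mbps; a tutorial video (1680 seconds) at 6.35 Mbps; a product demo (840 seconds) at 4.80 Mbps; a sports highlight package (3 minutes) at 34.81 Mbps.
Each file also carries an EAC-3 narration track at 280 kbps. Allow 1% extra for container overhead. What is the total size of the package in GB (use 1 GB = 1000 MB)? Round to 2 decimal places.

Audio: 280 kbps = 0.280 Mbps.
interview recording: 5.980 Mbps × 3000 s × 1.01 = 18119.4 Mb
gameplay capture: 16.970 Mbps × 6240 s × 1.01 = 106951.7 Mb
tutorial video: 6.630 Mbps × 1680 s × 1.01 = 11249.8 Mb
product demo: 5.080 Mbps × 840 s × 1.01 = 4309.9 Mb
sports highlight package: 35.090 Mbps × 180 s × 1.01 = 6379.4 Mb
Total: 147010.1 Mb = 18376.3 MB.
= 18.38 GB.

18.38 GB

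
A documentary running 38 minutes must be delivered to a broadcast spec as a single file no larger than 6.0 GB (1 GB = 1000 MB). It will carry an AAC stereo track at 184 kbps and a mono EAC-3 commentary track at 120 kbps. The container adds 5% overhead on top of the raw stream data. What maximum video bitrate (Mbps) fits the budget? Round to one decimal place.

Budget: 6.0 GB = 48000.0 Mb.
Stream payload after overhead: 48000.0 / 1.05 = 45714.3 Mb.
38 min = 2280 s
Total bitrate budget: 45714.3 Mb / 2280 s = 20.050 Mbps.
Audio total: 184 + 120 = 304 kbps = 0.304 Mbps.
Video: 20.050 − 0.304 = 19.746 Mbps.

19.7 Mbps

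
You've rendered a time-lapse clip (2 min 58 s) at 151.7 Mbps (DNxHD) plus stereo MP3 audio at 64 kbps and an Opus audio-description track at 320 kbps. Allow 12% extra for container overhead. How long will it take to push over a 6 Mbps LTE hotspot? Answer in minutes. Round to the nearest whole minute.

2 min 58 s = 178 s
Audio total: 64 + 320 = 384 kbps = 0.384 Mbps.
Total bitrate: 152.084 Mbps.
File: 152.084 Mbps × 178 s = 27071.0 Mb.
With 12% container overhead: ×1.12. → 30319.5 Mb.
At 6 Mbps: 30319.5 / 6 = 5053.2 s ≈ 84.2 minutes.

84 minutes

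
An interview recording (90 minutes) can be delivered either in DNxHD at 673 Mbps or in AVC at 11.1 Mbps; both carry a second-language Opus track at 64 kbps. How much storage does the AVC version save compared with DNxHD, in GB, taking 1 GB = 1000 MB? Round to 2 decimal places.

446.78 GB

90 min = 5400 s
Audio: 64 kbps = 0.064 Mbps.
DNxHD: 673.064 Mbps × 5400 s = 3634545.6 Mb = 454.318 GB.
AVC: 11.164 Mbps × 5400 s = 60285.6 Mb = 7.536 GB.
Saving: 454.318 − 7.536 = 446.783 GB.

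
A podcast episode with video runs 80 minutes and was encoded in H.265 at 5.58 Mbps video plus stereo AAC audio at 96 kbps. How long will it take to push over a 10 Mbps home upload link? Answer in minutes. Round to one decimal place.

45.4 minutes

80 min = 4800 s
Audio: 96 kbps = 0.096 Mbps.
Total bitrate: 5.676 Mbps.
File: 5.676 Mbps × 4800 s = 27244.8 Mb.
At 10 Mbps: 27244.8 / 10 = 2724.5 s ≈ 45.4 minutes.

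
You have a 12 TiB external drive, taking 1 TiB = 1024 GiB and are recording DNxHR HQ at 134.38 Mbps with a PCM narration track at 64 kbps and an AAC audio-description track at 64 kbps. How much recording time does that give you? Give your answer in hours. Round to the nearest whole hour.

218 hours

Audio total: 64 + 64 = 128 kbps = 0.128 Mbps.
Total bitrate: 134.38 + 0.128 = 134.508 Mbps.
Capacity: 12 TiB = 105,553,116 Mb.
Recording time: 105,553,116 / 134.508 = 784,735 s ≈ 218 hours.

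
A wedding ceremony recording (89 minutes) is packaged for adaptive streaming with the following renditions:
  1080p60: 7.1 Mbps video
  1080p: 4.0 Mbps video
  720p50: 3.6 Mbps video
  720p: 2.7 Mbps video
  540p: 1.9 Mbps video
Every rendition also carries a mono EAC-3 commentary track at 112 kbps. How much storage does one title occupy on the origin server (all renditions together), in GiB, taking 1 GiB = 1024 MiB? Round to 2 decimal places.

89 min = 5340 s
Audio: 112 kbps = 0.112 Mbps.
Sum of rendition bitrates: (7.1+0.112) + (4.0+0.112) + (3.6+0.112) + (2.7+0.112) + (1.9+0.112) = 19.860 Mbps.
× 5340 s = 106,052 Mb = 13,257 MB = 12.35 GiB.

12.35 GiB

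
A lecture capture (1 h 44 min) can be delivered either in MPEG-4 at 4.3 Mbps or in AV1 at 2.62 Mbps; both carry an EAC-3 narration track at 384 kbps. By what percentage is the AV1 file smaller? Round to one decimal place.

1 h 44 min = 104 min = 6240 s
Audio: 384 kbps = 0.384 Mbps.
MPEG-4: 4.684 Mbps × 6240 s = 29228.2 Mb = 3.654 GB.
AV1: 3.004 Mbps × 6240 s = 18745.0 Mb = 2.343 GB.
Reduction: (1 − 2.343/3.654) × 100 = 35.87%.

35.9%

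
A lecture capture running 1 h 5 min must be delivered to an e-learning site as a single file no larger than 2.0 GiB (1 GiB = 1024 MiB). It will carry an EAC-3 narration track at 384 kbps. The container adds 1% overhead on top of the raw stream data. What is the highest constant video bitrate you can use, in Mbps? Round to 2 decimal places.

3.98 Mbps

Budget: 2.0 GiB = 17179.9 Mb.
Stream payload after overhead: 17179.9 / 1.01 = 17009.8 Mb.
1 h 5 min = 65 min = 3900 s
Total bitrate budget: 17009.8 Mb / 3900 s = 4.361 Mbps.
Audio: 384 kbps = 0.384 Mbps.
Video: 4.361 − 0.384 = 3.977 Mbps.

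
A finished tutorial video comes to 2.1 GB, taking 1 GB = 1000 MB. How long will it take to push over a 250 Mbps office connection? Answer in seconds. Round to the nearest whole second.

67 seconds

File: 2.1 GB = 16800.0 Mb.
At 250 Mbps: 16800.0 / 250 = 67.2 s ≈ 67.2 seconds.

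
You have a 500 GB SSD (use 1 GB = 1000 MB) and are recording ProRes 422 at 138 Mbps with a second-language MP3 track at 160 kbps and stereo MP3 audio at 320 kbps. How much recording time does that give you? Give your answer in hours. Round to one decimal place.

8.0 hours

Audio total: 160 + 320 = 480 kbps = 0.480 Mbps.
Total bitrate: 138 + 0.480 = 138.480 Mbps.
Capacity: 500 GB = 4,000,000 Mb.
Recording time: 4,000,000 / 138.480 = 28,885 s ≈ 8.02 hours.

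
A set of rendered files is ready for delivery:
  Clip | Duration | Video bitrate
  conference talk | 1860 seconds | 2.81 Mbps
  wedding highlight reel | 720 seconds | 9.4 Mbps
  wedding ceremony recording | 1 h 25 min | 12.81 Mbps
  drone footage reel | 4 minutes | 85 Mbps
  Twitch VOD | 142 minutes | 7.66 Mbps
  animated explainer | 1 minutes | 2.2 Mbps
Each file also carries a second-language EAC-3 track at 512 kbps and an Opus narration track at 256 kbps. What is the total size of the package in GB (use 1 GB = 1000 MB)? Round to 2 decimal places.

21.97 GB

Audio total: 512 + 256 = 768 kbps = 0.768 Mbps.
conference talk: 3.578 Mbps × 1860 s = 6655.1 Mb
wedding highlight reel: 10.168 Mbps × 720 s = 7321.0 Mb
wedding ceremony recording: 13.578 Mbps × 5100 s = 69247.8 Mb
drone footage reel: 85.768 Mbps × 240 s = 20584.3 Mb
Twitch VOD: 8.428 Mbps × 8520 s = 71806.6 Mb
animated explainer: 2.968 Mbps × 60 s = 178.1 Mb
Total: 175792.8 Mb = 21974.1 MB.
= 21.97 GB.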